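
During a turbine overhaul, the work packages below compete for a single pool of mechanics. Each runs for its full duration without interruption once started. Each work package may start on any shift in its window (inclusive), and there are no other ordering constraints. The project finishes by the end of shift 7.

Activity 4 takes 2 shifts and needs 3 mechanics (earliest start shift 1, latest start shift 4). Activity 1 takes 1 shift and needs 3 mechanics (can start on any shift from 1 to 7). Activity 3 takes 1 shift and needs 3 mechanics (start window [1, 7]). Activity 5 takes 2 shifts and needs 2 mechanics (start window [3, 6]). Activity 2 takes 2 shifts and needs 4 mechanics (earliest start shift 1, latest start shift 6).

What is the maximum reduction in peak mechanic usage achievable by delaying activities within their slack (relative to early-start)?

8

Early-start peak: s1:13  s2:7  s3:2  s4:2  s5:0  s6:0  s7:0 ⇒ 13.
Leveled (Activity 4@1, Activity 1@3, Activity 3@4, Activity 5@3, Activity 2@5): s1:3  s2:3  s3:5  s4:5  s5:4  s6:4  s7:0 ⇒ 5.
Reduction 13 − 5 = 8.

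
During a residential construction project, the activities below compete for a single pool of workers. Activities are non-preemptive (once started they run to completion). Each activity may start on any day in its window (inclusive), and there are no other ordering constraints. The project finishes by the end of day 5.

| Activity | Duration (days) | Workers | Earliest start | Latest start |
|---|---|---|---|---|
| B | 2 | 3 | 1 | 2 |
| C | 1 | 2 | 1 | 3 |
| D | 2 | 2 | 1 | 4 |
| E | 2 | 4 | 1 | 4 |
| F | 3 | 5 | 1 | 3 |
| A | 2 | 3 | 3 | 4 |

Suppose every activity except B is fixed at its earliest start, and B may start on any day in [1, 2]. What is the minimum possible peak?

B@1: d1:16  d2:14  d3:8  d4:3  d5:0 → peak 16
B@2: d1:13  d2:14  d3:11  d4:3  d5:0 → peak 14
Best is B@2, peak 14.

14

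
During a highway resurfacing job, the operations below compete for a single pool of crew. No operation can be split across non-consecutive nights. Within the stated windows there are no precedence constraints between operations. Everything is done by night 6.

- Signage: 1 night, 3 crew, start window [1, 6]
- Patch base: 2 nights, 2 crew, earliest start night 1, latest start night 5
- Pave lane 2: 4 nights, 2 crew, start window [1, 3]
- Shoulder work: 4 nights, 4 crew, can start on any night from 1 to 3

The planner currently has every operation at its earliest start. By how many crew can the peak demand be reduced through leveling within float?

5

Early-start peak: n1:11  n2:8  n3:6  n4:6  n5:0  n6:0 ⇒ 11.
Leveled (Signage@1, Patch base@1, Pave lane 2@2, Shoulder work@3): n1:5  n2:4  n3:6  n4:6  n5:6  n6:4 ⇒ 6.
Reduction 11 − 6 = 5.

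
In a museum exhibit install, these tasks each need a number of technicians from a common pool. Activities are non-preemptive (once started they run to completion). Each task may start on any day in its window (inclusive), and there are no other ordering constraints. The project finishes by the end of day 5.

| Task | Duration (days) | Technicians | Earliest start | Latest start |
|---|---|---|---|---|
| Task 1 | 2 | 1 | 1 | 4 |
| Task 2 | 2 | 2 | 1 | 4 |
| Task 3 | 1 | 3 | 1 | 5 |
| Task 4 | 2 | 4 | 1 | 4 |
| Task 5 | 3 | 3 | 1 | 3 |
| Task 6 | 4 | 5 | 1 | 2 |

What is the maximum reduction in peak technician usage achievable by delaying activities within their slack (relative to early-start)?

Early-start peak: d1:18  d2:15  d3:8  d4:5  d5:0 ⇒ 18.
Leveled (Task 1@1, Task 2@3, Task 3@1, Task 4@1, Task 5@3, Task 6@2): d1:8  d2:10  d3:10  d4:10  d5:8 ⇒ 10.
Reduction 18 − 10 = 8.

8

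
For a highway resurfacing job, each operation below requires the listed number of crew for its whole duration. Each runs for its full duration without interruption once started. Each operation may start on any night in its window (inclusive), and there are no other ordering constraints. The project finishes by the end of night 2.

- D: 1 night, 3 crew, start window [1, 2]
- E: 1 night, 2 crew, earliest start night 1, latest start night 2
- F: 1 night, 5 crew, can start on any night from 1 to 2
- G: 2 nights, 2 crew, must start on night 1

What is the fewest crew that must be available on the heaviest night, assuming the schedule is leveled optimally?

Early-start (D@1, E@1, F@1, G@1) gives peak 12: n1:12  n2:2.
Shift F→2.
Schedule D@1, E@1, F@2, G@1: n1:7  n2:7 — peak 7.
Total crew member-nights = 14 over 2 nights ⇒ peak ≥ ⌈14/2⌉ = 7, so 7 is optimal.

7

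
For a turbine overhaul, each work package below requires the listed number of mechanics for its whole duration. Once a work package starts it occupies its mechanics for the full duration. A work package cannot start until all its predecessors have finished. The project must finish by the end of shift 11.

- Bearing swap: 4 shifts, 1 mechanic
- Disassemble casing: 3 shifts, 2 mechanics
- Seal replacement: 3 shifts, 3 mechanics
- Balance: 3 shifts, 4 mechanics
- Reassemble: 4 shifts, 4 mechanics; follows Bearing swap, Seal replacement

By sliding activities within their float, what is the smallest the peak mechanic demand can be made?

Early-start (Bearing swap@1, Disassemble casing@1, Seal replacement@1, Balance@1, Reassemble@5) gives peak 10: s1:10  s2:10  s3:10  s4:1  s5:4  s6:4  s7:4  s8:4  s9:0  s10:0  s11:0.
Shift Disassemble casing→4, Seal replacement→5, Reassemble→8.
Schedule Bearing swap@1, Disassemble casing@4, Seal replacement@5, Balance@1, Reassemble@8: s1:5  s2:5  s3:5  s4:3  s5:5  s6:5  s7:3  s8:4  s9:4  s10:4  s11:4 — peak 5.
Total mechanic-shifts = 47 over 11 shifts ⇒ peak ≥ ⌈47/11⌉ = 5, so 5 is optimal.

5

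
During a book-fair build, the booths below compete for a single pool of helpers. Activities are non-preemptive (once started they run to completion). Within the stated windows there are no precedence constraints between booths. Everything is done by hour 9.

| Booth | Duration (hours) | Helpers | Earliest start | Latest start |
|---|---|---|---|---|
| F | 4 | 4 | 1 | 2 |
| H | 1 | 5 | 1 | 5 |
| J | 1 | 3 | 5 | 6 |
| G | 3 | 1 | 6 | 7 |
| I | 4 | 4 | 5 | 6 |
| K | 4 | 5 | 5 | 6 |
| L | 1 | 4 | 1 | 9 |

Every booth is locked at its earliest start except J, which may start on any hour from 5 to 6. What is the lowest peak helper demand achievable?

J@5: h1:13  h2:4  h3:4  h4:4  h5:12  h6:10  h7:10  h8:10  h9:0 → peak 13
J@6: h1:13  h2:4  h3:4  h4:4  h5:9  h6:13  h7:10  h8:10  h9:0 → peak 13
Best is J@5, peak 13.

13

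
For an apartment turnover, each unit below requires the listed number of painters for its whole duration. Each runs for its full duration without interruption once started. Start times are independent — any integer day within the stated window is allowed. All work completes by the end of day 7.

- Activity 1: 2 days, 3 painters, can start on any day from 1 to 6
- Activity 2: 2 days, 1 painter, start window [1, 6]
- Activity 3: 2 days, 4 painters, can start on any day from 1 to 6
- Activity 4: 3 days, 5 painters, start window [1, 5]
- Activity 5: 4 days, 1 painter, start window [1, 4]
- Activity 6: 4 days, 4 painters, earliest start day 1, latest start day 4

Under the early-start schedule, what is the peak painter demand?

18

Early-start schedule: Activity 1@1, Activity 2@1, Activity 3@1, Activity 4@1, Activity 5@1, Activity 6@1.
Load per day: day 1: 18, day 2: 18, day 3: 10, day 4: 5, day 5: 0, day 6: 0, day 7: 0.
Peak is 18.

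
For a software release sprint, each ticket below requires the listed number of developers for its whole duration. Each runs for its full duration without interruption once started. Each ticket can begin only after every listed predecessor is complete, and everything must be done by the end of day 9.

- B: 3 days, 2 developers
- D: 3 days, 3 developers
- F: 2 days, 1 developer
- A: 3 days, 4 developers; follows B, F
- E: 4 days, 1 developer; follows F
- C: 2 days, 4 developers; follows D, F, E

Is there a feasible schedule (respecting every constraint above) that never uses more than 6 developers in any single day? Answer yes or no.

Schedule B@1, D@1, F@1, A@4, E@3, C@7: d1:6  d2:6  d3:6  d4:5  d5:5  d6:5  d7:4  d8:4  d9:0 — peak 6 ≤ 6.

yes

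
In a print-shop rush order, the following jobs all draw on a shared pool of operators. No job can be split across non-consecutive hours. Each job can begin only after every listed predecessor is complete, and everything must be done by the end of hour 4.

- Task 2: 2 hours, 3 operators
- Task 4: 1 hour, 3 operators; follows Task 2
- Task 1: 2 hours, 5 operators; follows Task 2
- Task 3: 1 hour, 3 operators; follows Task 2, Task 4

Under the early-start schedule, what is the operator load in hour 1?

3

At early start, hour 1 has: Task 2.
Demand: 3 = 3.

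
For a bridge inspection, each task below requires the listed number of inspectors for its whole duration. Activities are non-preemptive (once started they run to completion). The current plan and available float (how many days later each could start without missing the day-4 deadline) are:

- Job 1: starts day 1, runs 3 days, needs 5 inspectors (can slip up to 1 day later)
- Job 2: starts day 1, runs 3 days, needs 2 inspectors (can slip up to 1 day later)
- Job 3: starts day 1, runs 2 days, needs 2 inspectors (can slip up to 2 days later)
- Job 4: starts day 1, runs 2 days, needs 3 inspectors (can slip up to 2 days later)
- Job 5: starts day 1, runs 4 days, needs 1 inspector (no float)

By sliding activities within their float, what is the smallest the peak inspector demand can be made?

11

Early-start (Job 1@1, Job 2@1, Job 3@1, Job 4@1, Job 5@1) gives peak 13: d1:13  d2:13  d3:8  d4:1.
Shift Job 4→3.
Schedule Job 1@1, Job 2@1, Job 3@1, Job 4@3, Job 5@1: d1:10  d2:10  d3:11  d4:4 — peak 11.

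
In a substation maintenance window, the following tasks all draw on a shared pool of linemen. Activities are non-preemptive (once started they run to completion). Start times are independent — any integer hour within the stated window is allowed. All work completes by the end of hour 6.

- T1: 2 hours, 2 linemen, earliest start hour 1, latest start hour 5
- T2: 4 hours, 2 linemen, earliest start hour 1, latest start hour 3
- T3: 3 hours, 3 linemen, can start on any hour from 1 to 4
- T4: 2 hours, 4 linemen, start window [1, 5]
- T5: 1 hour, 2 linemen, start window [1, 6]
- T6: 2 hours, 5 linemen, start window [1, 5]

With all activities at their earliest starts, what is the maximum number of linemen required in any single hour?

18

Early-start schedule: T1@1, T2@1, T3@1, T4@1, T5@1, T6@1.
Load per hour: hour 1: 18, hour 2: 16, hour 3: 5, hour 4: 2, hour 5: 0, hour 6: 0.
Peak is 18.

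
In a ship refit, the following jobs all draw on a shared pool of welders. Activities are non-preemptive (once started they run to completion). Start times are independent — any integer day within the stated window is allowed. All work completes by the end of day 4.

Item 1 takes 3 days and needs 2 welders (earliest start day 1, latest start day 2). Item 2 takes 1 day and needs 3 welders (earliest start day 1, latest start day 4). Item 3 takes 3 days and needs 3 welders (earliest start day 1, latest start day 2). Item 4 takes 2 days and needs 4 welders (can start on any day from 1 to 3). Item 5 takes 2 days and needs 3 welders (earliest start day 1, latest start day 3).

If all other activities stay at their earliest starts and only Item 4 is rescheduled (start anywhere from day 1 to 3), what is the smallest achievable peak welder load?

Item 4@1: d1:15  d2:12  d3:5  d4:0 → peak 15
Item 4@2: d1:11  d2:12  d3:9  d4:0 → peak 12
Item 4@3: d1:11  d2:8  d3:9  d4:4 → peak 11
Best is Item 4@3, peak 11.

11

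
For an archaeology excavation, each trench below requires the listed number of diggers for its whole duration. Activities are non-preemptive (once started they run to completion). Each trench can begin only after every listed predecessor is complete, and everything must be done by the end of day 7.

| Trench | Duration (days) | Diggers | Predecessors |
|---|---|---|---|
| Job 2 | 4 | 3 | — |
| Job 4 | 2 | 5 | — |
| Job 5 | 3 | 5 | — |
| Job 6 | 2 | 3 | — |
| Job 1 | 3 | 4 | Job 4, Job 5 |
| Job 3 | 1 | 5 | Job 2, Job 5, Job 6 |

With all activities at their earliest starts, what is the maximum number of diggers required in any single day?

16

Early-start schedule: Job 2@1, Job 4@1, Job 5@1, Job 6@1, Job 1@4, Job 3@5.
Load per day: day 1: 16, day 2: 16, day 3: 8, day 4: 7, day 5: 9, day 6: 4, day 7: 0.
Peak is 16.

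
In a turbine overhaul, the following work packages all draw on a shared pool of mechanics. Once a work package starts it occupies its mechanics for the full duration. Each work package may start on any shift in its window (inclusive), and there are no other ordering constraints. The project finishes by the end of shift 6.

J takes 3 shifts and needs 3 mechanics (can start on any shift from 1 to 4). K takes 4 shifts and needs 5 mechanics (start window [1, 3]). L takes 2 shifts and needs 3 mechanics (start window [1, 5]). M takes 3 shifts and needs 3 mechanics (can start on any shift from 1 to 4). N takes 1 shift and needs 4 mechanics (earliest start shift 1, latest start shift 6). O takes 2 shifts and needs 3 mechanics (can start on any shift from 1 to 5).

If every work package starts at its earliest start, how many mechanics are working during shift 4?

5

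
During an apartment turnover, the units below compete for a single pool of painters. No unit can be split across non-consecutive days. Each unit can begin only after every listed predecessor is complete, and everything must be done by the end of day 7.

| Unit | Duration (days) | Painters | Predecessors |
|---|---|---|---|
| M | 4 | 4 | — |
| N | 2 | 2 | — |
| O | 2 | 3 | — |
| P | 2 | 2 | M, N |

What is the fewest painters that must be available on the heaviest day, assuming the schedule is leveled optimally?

6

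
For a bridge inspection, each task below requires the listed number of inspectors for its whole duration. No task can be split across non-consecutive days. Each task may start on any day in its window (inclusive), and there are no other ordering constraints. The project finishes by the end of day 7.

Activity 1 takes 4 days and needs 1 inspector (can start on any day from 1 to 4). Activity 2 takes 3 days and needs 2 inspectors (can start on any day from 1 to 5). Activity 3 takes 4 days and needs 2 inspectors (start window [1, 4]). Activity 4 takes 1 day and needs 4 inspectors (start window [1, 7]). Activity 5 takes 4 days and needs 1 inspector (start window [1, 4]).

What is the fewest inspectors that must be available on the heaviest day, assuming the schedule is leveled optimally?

Early-start (Activity 1@1, Activity 2@1, Activity 3@1, Activity 4@1, Activity 5@1) gives peak 10: d1:10  d2:6  d3:6  d4:4  d5:0  d6:0  d7:0.
Shift Activity 4→5, Activity 5→4.
Schedule Activity 1@1, Activity 2@1, Activity 3@1, Activity 4@5, Activity 5@4: d1:5  d2:5  d3:5  d4:4  d5:5  d6:1  d7:1 — peak 5.

5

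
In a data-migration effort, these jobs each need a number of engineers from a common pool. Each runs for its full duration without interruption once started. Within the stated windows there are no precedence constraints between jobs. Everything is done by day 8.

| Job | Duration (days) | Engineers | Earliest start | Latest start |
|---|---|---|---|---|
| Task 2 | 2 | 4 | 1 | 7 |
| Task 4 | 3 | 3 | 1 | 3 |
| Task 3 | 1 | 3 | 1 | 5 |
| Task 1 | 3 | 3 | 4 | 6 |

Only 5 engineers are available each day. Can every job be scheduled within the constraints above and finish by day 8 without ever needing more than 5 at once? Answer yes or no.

no

The minimum achievable peak is 6; 5 < 6, so no feasible schedule stays within the cap.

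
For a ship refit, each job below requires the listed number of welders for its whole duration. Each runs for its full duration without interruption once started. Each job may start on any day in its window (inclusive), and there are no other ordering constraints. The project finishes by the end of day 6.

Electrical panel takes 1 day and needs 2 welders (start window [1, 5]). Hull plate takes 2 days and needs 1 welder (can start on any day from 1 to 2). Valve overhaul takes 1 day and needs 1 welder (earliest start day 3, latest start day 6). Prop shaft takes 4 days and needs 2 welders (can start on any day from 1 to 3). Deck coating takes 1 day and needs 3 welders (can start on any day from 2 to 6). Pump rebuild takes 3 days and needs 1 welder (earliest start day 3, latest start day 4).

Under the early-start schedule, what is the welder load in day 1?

At early start, day 1 has: Electrical panel, Hull plate, Prop shaft.
Demand: 2 + 1 + 2 = 5.

5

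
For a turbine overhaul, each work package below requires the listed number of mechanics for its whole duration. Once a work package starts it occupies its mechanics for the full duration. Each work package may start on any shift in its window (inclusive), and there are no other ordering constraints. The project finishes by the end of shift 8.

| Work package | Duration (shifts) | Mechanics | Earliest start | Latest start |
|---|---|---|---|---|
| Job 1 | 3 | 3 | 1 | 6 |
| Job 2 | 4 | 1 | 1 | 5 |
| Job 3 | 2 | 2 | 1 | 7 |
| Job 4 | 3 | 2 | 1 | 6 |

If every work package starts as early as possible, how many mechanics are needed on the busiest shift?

8

Early-start schedule: Job 1@1, Job 2@1, Job 3@1, Job 4@1.
Load per shift: shift 1: 8, shift 2: 8, shift 3: 6, shift 4: 1, shift 5: 0, shift 6: 0, shift 7: 0, shift 8: 0.
Peak is 8.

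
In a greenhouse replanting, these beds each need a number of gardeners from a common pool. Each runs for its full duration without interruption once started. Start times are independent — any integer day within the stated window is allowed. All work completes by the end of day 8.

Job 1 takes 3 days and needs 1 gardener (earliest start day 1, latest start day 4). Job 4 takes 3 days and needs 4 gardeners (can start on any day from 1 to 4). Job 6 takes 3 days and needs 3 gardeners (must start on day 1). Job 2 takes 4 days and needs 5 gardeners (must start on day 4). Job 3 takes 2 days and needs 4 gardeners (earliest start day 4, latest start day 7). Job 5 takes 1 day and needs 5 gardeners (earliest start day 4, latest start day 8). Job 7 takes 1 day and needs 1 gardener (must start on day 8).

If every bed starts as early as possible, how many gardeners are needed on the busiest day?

Early-start schedule: Job 1@1, Job 4@1, Job 6@1, Job 2@4, Job 3@4, Job 5@4, Job 7@8.
Load per day: day 1: 8, day 2: 8, day 3: 8, day 4: 14, day 5: 9, day 6: 5, day 7: 5, day 8: 1.
Peak is 14.

14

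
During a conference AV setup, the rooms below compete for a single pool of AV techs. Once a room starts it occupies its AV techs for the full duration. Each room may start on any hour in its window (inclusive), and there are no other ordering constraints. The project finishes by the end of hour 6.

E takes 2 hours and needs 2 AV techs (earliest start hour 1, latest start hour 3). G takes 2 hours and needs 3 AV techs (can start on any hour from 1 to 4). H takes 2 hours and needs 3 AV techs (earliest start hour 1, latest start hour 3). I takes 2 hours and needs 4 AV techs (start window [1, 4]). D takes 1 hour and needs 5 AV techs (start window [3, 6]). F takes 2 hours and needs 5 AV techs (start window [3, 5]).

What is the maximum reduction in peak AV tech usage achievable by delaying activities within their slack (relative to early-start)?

4

Early-start peak: h1:12  h2:12  h3:10  h4:5  h5:0  h6:0 ⇒ 12.
Leveled (E@1, G@4, H@3, I@1, D@3, F@5): h1:6  h2:6  h3:8  h4:6  h5:8  h6:5 ⇒ 8.
Reduction 12 − 8 = 4.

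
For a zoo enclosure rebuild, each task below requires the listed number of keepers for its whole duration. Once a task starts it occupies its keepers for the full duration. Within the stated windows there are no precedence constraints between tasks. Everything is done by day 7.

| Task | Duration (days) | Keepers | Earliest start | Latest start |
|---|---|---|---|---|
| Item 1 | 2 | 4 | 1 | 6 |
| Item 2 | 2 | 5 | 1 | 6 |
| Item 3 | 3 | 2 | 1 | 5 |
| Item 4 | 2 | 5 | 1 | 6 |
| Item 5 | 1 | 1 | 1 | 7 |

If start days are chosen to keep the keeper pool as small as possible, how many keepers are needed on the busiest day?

6

Early-start (Item 1@1, Item 2@1, Item 3@1, Item 4@1, Item 5@1) gives peak 17: d1:17  d2:16  d3:2  d4:0  d5:0  d6:0  d7:0.
Shift Item 2→4, Item 4→6, Item 5→3.
Schedule Item 1@1, Item 2@4, Item 3@1, Item 4@6, Item 5@3: d1:6  d2:6  d3:3  d4:5  d5:5  d6:5  d7:5 — peak 6.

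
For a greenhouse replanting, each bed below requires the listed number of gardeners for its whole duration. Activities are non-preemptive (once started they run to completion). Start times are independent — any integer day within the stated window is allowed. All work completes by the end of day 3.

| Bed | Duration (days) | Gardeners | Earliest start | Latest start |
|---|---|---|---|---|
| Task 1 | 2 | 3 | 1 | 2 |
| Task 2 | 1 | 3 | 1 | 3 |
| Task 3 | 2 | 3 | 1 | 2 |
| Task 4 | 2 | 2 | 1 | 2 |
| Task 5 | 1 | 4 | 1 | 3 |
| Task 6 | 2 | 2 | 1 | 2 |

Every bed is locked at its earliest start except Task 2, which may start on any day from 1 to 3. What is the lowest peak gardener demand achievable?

Task 2@1: d1:17  d2:10  d3:0 → peak 17
Task 2@2: d1:14  d2:13  d3:0 → peak 14
Task 2@3: d1:14  d2:10  d3:3 → peak 14
Best is Task 2@2, peak 14.

14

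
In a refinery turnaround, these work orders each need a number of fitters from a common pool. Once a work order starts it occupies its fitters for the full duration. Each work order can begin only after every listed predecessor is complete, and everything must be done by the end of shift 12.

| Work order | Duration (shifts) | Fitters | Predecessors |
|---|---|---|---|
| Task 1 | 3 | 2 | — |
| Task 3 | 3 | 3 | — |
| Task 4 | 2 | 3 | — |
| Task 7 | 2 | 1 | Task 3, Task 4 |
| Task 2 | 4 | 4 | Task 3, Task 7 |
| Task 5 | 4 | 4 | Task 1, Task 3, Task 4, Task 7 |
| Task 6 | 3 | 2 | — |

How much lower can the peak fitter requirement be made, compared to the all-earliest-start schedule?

2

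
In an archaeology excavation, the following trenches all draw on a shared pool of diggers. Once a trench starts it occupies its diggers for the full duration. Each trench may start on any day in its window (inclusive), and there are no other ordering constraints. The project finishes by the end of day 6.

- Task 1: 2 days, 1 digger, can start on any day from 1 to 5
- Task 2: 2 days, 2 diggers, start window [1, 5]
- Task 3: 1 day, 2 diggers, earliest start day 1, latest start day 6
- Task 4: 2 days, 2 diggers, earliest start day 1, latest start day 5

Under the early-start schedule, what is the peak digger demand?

Early-start schedule: Task 1@1, Task 2@1, Task 3@1, Task 4@1.
Load per day: day 1: 7, day 2: 5, day 3: 0, day 4: 0, day 5: 0, day 6: 0.
Peak is 7.

7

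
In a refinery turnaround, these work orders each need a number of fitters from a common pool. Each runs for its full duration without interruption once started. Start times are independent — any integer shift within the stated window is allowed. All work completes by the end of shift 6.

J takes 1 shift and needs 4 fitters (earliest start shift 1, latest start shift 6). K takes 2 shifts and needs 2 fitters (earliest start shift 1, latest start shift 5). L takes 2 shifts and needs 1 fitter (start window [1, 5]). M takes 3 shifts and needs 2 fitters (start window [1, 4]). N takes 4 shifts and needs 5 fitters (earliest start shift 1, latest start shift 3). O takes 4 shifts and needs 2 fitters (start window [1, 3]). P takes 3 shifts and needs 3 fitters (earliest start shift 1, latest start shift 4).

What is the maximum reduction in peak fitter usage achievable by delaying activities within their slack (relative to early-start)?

9

Early-start peak: s1:19  s2:15  s3:12  s4:7  s5:0  s6:0 ⇒ 19.
Leveled (J@1, K@1, L@1, M@1, N@2, O@3, P@4): s1:9  s2:10  s3:9  s4:10  s5:10  s6:5 ⇒ 10.
Reduction 19 − 10 = 9.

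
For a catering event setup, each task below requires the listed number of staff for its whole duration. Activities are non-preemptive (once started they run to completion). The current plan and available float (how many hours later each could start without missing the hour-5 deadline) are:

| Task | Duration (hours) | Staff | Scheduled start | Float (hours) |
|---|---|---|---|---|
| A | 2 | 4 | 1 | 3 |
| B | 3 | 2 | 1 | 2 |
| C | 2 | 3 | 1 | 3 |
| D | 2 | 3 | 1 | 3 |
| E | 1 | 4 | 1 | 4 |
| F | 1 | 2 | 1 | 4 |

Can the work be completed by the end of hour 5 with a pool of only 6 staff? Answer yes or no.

no

Total staffer-hours = 32; over 5 hours the average is 32/5 > 6, so some hour must exceed 6.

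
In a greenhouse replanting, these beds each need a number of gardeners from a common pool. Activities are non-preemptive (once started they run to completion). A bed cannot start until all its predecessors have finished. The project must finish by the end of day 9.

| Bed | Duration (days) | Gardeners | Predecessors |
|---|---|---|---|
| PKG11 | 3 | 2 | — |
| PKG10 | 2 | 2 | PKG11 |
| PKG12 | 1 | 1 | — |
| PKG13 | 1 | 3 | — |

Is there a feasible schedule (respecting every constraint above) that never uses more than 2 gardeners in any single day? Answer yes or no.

The minimum achievable peak is 3; 2 < 3, so no feasible schedule stays within the cap.

no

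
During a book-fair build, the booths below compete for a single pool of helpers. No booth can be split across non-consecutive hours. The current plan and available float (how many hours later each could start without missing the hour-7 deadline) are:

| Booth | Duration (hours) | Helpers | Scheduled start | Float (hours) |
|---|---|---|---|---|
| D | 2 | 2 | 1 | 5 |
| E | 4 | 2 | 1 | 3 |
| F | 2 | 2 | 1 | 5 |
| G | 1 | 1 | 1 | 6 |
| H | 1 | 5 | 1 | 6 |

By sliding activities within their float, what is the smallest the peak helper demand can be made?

5

Early-start (D@1, E@1, F@1, G@1, H@1) gives peak 12: h1:12  h2:6  h3:2  h4:2  h5:0  h6:0  h7:0.
Shift F→3, H→5.
Schedule D@1, E@1, F@3, G@1, H@5: h1:5  h2:4  h3:4  h4:4  h5:5  h6:0  h7:0 — peak 5.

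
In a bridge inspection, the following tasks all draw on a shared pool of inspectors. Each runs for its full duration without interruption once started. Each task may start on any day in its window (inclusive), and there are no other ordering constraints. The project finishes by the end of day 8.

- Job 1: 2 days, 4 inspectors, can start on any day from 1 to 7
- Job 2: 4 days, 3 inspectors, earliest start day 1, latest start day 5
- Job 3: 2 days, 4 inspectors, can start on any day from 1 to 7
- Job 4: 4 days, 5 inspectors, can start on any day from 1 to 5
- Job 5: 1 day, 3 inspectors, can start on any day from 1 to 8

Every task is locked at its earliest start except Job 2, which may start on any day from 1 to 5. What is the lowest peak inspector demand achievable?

Job 2@1: d1:19  d2:16  d3:8  d4:8  d5:0  d6:0  d7:0  d8:0 → peak 19
Job 2@2: d1:16  d2:16  d3:8  d4:8  d5:3  d6:0  d7:0  d8:0 → peak 16
Job 2@3: d1:16  d2:13  d3:8  d4:8  d5:3  d6:3  d7:0  d8:0 → peak 16
Job 2@4: d1:16  d2:13  d3:5  d4:8  d5:3  d6:3  d7:3  d8:0 → peak 16
Job 2@5: d1:16  d2:13  d3:5  d4:5  d5:3  d6:3  d7:3  d8:3 → peak 16
Best is Job 2@2, peak 16.

16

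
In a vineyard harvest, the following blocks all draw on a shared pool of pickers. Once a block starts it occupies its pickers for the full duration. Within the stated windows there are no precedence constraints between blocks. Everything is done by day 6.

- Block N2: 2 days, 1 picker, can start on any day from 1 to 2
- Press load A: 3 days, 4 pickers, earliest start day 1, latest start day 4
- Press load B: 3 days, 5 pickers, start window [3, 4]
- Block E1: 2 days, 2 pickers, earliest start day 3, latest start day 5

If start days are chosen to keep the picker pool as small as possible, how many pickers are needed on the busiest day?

Early-start (Block N2@1, Press load A@1, Press load B@3, Block E1@3) gives peak 11: d1:5  d2:5  d3:11  d4:7  d5:5  d6:0.
Shift Press load B→4.
Schedule Block N2@1, Press load A@1, Press load B@4, Block E1@3: d1:5  d2:5  d3:6  d4:7  d5:5  d6:5 — peak 7.

7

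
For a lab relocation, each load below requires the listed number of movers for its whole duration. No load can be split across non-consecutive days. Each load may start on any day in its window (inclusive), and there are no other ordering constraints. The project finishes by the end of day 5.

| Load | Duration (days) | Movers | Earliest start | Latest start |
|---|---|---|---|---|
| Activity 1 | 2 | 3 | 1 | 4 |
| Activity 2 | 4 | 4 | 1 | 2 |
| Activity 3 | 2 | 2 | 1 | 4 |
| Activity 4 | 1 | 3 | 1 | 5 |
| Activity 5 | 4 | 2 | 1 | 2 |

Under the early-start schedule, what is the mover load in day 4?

6

At early start, day 4 has: Activity 2, Activity 5.
Demand: 4 + 2 = 6.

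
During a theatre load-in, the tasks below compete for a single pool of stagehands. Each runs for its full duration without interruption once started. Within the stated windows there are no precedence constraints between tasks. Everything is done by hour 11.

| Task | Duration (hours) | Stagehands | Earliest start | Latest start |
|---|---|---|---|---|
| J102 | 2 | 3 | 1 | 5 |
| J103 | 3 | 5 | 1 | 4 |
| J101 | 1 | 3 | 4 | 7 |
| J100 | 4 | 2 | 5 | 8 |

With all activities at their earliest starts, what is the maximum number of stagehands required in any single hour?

8

Early-start schedule: J102@1, J103@1, J101@4, J100@5.
Load per hour: hour 1: 8, hour 2: 8, hour 3: 5, hour 4: 3, hour 5: 2, hour 6: 2, hour 7: 2, hour 8: 2, hour 9: 0, hour 10: 0, hour 11: 0.
Peak is 8.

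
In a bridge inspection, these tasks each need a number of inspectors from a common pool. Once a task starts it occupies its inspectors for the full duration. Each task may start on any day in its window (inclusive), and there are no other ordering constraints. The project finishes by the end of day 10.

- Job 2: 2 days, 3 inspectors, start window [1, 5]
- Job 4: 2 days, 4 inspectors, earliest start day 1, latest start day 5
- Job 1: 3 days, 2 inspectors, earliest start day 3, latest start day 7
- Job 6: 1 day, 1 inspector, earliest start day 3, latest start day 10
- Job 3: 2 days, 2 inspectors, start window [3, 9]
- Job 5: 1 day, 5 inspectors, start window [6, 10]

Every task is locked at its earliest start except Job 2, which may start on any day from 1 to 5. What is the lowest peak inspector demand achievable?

7

Job 2@1: d1:7  d2:7  d3:5  d4:4  d5:2  d6:5  d7:0  d8:0  d9:0  d10:0 → peak 7
Job 2@2: d1:4  d2:7  d3:8  d4:4  d5:2  d6:5  d7:0  d8:0  d9:0  d10:0 → peak 8
Job 2@3: d1:4  d2:4  d3:8  d4:7  d5:2  d6:5  d7:0  d8:0  d9:0  d10:0 → peak 8
Job 2@4: d1:4  d2:4  d3:5  d4:7  d5:5  d6:5  d7:0  d8:0  d9:0  d10:0 → peak 7
Job 2@5: d1:4  d2:4  d3:5  d4:4  d5:5  d6:8  d7:0  d8:0  d9:0  d10:0 → peak 8
Best is Job 2@1, peak 7.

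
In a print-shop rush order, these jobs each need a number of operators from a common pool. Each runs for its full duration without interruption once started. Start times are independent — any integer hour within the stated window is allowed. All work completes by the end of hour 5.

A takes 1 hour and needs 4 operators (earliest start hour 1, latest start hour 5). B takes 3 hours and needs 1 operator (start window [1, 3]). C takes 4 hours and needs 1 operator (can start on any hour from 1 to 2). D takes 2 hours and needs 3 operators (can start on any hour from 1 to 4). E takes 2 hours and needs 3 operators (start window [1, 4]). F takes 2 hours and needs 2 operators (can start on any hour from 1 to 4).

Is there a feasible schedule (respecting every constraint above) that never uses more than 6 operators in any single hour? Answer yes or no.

yes

Schedule A@1, B@1, C@1, D@2, E@4, F@4: h1:6  h2:5  h3:5  h4:6  h5:5 — peak 6 ≤ 6.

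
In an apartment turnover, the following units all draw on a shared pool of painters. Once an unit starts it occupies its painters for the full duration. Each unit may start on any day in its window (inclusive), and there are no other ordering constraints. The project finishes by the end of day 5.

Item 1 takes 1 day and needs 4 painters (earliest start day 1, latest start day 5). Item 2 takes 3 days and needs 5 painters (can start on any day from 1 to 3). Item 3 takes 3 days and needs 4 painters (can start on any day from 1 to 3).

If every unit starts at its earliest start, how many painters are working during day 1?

13

At early start, day 1 has: Item 1, Item 2, Item 3.
Demand: 4 + 5 + 4 = 13.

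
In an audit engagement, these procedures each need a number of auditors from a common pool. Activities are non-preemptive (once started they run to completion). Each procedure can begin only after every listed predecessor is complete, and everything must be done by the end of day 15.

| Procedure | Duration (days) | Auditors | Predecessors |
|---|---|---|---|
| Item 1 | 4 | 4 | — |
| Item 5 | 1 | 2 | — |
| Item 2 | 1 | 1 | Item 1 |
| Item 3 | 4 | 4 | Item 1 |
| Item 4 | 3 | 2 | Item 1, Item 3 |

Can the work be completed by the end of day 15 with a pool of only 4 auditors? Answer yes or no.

Schedule Item 1@1, Item 5@5, Item 2@5, Item 3@6, Item 4@10: d1:4  d2:4  d3:4  d4:4  d5:3  d6:4  d7:4  d8:4  d9:4  d10:2  d11:2  d12:2  d13:0  d14:0  d15:0 — peak 4 ≤ 4.

yes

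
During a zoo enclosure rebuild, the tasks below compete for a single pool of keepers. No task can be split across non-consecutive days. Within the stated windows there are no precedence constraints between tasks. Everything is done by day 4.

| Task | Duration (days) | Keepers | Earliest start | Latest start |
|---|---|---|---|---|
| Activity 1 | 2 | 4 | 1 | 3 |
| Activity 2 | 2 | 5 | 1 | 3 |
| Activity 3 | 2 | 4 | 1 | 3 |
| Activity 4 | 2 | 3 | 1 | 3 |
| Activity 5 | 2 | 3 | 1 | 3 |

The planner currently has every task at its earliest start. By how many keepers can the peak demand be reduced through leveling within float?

Early-start peak: d1:19  d2:19  d3:0  d4:0 ⇒ 19.
Leveled (Activity 1@1, Activity 2@1, Activity 3@3, Activity 4@3, Activity 5@3): d1:9  d2:9  d3:10  d4:10 ⇒ 10.
Reduction 19 − 10 = 9.

9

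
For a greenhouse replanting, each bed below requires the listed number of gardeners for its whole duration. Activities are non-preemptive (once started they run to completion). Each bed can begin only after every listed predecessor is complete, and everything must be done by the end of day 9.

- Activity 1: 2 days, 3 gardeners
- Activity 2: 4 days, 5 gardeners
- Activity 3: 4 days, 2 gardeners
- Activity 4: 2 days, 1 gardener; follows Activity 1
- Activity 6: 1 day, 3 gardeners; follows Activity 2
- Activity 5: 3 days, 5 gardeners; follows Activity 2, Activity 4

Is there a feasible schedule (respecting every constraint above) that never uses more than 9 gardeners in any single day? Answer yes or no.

Schedule Activity 1@1, Activity 2@1, Activity 3@3, Activity 4@3, Activity 6@5, Activity 5@6: d1:8  d2:8  d3:8  d4:8  d5:5  d6:7  d7:5  d8:5  d9:0 — peak 8 ≤ 9.

yes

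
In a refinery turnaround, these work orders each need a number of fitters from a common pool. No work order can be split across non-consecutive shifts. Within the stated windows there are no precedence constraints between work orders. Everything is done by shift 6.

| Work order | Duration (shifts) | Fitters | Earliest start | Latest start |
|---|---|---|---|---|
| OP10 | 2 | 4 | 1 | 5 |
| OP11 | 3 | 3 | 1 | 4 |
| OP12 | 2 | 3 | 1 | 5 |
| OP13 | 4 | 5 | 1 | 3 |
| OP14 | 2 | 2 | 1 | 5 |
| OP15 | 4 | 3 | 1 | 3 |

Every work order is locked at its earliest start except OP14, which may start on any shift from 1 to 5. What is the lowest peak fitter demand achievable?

OP14@1: s1:20  s2:20  s3:11  s4:8  s5:0  s6:0 → peak 20
OP14@2: s1:18  s2:20  s3:13  s4:8  s5:0  s6:0 → peak 20
OP14@3: s1:18  s2:18  s3:13  s4:10  s5:0  s6:0 → peak 18
OP14@4: s1:18  s2:18  s3:11  s4:10  s5:2  s6:0 → peak 18
OP14@5: s1:18  s2:18  s3:11  s4:8  s5:2  s6:2 → peak 18
Best is OP14@3, peak 18.

18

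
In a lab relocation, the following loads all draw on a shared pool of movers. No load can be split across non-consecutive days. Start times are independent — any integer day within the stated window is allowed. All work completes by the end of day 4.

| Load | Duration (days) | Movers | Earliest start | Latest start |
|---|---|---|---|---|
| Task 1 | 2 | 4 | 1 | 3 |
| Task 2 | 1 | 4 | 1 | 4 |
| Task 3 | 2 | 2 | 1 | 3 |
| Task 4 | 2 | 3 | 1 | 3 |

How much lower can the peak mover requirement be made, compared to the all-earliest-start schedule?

6

Early-start peak: d1:13  d2:9  d3:0  d4:0 ⇒ 13.
Leveled (Task 1@1, Task 2@3, Task 3@1, Task 4@3): d1:6  d2:6  d3:7  d4:3 ⇒ 7.
Reduction 13 − 7 = 6.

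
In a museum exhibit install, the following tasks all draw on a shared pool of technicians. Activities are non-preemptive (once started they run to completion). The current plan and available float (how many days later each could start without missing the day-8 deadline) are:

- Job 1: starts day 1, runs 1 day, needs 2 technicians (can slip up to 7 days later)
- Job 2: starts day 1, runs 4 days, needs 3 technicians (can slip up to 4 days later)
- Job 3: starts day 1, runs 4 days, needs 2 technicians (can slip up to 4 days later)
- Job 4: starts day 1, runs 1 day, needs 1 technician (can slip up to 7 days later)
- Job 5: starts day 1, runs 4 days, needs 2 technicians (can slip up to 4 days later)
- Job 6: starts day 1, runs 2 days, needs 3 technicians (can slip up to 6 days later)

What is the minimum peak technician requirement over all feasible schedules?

5

Early-start (Job 1@1, Job 2@1, Job 3@1, Job 4@1, Job 5@1, Job 6@1) gives peak 13: d1:13  d2:10  d3:7  d4:7  d5:0  d6:0  d7:0  d8:0.
Shift Job 3→2, Job 4→5, Job 5→5, Job 6→6.
Schedule Job 1@1, Job 2@1, Job 3@2, Job 4@5, Job 5@5, Job 6@6: d1:5  d2:5  d3:5  d4:5  d5:5  d6:5  d7:5  d8:2 — peak 5.
Total technician-days = 37 over 8 days ⇒ peak ≥ ⌈37/8⌉ = 5, so 5 is optimal.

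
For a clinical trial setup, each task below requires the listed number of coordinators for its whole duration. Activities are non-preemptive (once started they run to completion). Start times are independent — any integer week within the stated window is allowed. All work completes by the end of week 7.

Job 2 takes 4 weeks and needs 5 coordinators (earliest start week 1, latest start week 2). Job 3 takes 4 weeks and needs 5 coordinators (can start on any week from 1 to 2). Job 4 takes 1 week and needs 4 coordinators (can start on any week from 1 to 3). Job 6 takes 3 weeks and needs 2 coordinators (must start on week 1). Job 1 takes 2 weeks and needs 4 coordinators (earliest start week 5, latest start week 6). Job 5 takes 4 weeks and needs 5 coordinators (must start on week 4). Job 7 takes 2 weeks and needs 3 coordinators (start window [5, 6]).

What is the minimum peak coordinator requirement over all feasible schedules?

Early-start (Job 2@1, Job 3@1, Job 4@1, Job 6@1, Job 1@5, Job 5@4, Job 7@5) gives peak 16: w1:16  w2:12  w3:12  w4:15  w5:12  w6:12  w7:5.
Shift Job 3→2, Job 7→6.
Schedule Job 2@1, Job 3@2, Job 4@1, Job 6@1, Job 1@5, Job 5@4, Job 7@6: w1:11  w2:12  w3:12  w4:15  w5:14  w6:12  w7:8 — peak 15.

15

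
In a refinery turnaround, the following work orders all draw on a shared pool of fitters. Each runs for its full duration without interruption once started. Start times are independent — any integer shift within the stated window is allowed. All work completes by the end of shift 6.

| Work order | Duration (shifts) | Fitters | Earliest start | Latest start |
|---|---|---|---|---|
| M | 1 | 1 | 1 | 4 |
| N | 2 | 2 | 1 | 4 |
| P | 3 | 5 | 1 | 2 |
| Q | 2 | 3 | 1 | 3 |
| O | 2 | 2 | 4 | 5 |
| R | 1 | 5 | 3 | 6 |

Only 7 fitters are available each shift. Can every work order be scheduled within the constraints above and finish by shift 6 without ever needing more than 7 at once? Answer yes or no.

The minimum achievable peak is 8; 7 < 8, so no feasible schedule stays within the cap.

no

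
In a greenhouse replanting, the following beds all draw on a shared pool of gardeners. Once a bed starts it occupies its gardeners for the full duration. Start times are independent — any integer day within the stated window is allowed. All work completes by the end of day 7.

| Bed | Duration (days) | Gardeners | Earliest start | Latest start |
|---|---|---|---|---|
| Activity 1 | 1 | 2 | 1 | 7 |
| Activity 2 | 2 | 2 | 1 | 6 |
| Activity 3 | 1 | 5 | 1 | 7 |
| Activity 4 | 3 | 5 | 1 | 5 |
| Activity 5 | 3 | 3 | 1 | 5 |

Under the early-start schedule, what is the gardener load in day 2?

At early start, day 2 has: Activity 2, Activity 4, Activity 5.
Demand: 2 + 5 + 3 = 10.

10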